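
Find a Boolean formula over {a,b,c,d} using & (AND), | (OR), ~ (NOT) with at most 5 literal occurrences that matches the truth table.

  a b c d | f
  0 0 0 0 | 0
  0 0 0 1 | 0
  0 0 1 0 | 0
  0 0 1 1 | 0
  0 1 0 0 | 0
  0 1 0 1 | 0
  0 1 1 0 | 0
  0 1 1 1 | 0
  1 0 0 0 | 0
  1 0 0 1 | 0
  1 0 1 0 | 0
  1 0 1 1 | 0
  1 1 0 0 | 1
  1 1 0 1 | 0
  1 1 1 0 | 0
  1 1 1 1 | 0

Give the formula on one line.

  ~a = 1111111100000000
  ~c = 1100110011001100
  (~a | ~c) = 1111111111001100
  (b & a) = 0000000000001111
  ((~a | ~c) & (b & a)) = 0000000000001100
  ~d = 1010101010101010
  (((~a | ~c) & (b & a)) & ~d) = 0000000000001000

(((~a | ~c) & (b & a)) & ~d)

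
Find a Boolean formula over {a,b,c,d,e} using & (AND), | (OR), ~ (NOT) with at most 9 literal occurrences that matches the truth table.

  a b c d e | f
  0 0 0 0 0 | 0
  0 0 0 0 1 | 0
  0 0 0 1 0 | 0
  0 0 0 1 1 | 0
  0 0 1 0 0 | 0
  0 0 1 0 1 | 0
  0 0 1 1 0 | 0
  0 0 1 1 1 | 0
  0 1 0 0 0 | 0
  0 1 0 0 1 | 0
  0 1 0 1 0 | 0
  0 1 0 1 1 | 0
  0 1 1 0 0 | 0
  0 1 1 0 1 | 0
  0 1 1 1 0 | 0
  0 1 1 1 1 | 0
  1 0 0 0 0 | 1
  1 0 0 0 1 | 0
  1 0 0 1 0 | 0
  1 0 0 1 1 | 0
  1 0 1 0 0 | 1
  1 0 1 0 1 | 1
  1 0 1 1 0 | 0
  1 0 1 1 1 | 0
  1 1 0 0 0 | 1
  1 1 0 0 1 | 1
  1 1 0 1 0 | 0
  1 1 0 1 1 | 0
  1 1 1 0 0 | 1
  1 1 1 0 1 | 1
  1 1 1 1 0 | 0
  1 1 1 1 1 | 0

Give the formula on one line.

  ~d = 11001100110011001100110011001100
  (~d & a) = 00000000000000001100110011001100
  ~e = 10101010101010101010101010101010
  (b | ~e) = 10101010111111111010101011111111
  (d | c) = 00111111001111110011111100111111
  ((b | ~e) | (d | c)) = 10111111111111111011111111111111
  ((~d & a) & ((b | ~e) | (d | c))) = 00000000000000001000110011001100

((~d & a) & ((b | ~e) | (d | c)))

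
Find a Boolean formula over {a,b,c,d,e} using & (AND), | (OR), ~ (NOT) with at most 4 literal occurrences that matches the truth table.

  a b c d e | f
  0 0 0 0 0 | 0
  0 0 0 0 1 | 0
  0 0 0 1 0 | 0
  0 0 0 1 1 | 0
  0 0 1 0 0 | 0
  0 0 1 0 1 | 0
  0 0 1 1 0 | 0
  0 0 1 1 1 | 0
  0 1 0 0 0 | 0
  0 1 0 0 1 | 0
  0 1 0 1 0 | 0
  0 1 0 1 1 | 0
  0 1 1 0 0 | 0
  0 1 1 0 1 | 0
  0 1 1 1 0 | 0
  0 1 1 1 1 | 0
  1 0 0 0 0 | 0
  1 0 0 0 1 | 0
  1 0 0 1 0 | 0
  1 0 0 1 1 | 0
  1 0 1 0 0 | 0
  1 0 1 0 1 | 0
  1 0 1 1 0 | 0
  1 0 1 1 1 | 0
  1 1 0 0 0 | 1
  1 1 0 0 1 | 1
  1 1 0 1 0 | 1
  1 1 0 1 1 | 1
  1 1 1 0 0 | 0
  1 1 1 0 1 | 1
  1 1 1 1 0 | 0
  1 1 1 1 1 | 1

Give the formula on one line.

((b & a) & (~c | e))

  (b & a) = 00000000000000000000000011111111
  ~c = 11110000111100001111000011110000
  (~c | e) = 11110101111101011111010111110101
  ((b & a) & (~c | e)) = 00000000000000000000000011110101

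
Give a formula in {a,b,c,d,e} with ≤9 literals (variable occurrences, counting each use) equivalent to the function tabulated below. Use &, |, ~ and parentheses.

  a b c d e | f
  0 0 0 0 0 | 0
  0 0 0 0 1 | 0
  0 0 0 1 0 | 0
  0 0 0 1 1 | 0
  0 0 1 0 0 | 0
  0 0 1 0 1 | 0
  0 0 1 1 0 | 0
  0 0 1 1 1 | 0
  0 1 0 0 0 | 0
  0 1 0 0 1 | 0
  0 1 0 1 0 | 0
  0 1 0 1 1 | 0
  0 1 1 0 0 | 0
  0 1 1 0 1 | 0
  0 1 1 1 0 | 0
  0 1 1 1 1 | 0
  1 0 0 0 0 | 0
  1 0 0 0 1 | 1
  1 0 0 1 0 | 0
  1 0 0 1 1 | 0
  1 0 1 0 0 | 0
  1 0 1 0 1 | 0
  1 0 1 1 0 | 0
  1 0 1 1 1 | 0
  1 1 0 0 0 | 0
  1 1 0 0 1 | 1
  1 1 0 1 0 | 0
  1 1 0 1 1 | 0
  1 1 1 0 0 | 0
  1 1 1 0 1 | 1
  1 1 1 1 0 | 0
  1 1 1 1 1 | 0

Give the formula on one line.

  ~c = 11110000111100001111000011110000
  (~c | b) = 11110000111111111111000011111111
  ~d = 11001100110011001100110011001100
  ((~c | b) & ~d) = 11000000110011001100000011001100
  (((~c | b) & ~d) & a) = 00000000000000001100000011001100
  (a & e) = 00000000000000000101010101010101
  ((((~c | b) & ~d) & a) & (a & e)) = 00000000000000000100000001000100

((((~c | b) & ~d) & a) & (a & e))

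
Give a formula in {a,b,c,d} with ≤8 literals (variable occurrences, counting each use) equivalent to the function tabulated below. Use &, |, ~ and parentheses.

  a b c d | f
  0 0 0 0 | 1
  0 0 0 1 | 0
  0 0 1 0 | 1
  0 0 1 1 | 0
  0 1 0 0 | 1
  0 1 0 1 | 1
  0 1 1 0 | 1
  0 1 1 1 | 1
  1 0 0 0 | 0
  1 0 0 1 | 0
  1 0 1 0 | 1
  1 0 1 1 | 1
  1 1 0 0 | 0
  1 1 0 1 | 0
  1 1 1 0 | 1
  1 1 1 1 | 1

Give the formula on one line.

  ~a = 1111111100000000
  (c | ~a) = 1111111100110011
  ~d = 1010101010101010
  (~d | b) = 1010111110101111
  (a & d) = 0000000001010101
  ((~d | b) | (a & d)) = 1010111111111111
  ((c | ~a) & ((~d | b) | (a & d))) = 1010111100110011

((c | ~a) & ((~d | b) | (a & d)))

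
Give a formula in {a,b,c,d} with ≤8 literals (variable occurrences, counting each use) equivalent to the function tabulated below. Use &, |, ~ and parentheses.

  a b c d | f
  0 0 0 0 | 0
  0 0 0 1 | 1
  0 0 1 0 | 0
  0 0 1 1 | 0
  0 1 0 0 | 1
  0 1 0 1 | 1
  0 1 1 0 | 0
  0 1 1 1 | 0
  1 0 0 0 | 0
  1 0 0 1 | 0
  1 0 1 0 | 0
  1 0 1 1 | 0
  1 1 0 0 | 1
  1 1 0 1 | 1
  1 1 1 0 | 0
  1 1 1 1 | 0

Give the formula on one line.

  (d | b) = 0101111101011111
  ~c = 1100110011001100
  ~a = 1111111100000000
  (b | ~a) = 1111111100001111
  (~c & (b | ~a)) = 1100110000001100
  ((d | b) & (~c & (b | ~a))) = 0100110000001100

((d | b) & (~c & (b | ~a)))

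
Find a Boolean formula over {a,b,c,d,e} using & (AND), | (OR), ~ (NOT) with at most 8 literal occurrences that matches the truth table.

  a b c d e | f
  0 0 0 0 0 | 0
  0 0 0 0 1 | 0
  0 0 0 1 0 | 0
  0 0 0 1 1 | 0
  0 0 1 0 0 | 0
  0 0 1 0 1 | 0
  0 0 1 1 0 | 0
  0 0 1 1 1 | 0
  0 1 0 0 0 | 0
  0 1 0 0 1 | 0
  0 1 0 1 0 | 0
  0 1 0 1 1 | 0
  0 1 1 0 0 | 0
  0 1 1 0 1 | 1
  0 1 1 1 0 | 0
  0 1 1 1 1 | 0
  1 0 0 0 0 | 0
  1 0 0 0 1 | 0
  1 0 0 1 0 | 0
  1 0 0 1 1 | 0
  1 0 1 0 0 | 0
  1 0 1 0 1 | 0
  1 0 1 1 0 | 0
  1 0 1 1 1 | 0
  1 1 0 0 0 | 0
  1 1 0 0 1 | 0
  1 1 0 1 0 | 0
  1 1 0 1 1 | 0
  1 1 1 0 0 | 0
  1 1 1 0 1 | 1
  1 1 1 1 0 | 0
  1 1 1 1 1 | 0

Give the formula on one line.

  (b & c) = 00000000000011110000000000001111
  ((b & c) & e) = 00000000000001010000000000000101
  ~e = 10101010101010101010101010101010
  ~d = 11001100110011001100110011001100
  (b & ~d) = 00000000110011000000000011001100
  (~e | (b & ~d)) = 10101010111011101010101011101110
  ((~e | (b & ~d)) | ~d) = 11101110111011101110111011101110
  ~b = 11111111000000001111111100000000
  (((~e | (b & ~d)) | ~d) | ~b) = 11111111111011101111111111101110
  (((b & c) & e) & (((~e | (b & ~d)) | ~d) | ~b)) = 00000000000001000000000000000100

(((b & c) & e) & (((~e | (b & ~d)) | ~d) | ~b))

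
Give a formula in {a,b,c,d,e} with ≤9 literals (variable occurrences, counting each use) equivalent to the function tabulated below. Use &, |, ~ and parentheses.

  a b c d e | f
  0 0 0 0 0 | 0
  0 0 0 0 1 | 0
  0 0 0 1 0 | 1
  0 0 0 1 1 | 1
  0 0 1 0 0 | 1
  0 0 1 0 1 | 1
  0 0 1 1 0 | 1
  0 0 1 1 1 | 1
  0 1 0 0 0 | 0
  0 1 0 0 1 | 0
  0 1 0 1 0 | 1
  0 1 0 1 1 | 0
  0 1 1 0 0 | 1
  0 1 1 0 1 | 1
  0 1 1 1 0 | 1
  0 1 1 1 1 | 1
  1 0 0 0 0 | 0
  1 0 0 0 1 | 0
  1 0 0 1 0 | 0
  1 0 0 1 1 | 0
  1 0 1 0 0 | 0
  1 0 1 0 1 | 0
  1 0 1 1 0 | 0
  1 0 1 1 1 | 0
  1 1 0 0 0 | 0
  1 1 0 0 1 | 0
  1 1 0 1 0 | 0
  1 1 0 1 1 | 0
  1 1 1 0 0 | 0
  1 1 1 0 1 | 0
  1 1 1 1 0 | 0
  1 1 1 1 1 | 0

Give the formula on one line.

((~a & c) | ((~d | ~a) & ((~b | (~e | c)) & d)))

  ~a = 11111111111111110000000000000000
  (~a & c) = 00001111000011110000000000000000
  ~d = 11001100110011001100110011001100
  (~d | ~a) = 11111111111111111100110011001100
  ~b = 11111111000000001111111100000000
  ~e = 10101010101010101010101010101010
  (~e | c) = 10101111101011111010111110101111
  (~b | (~e | c)) = 11111111101011111111111110101111
  ((~b | (~e | c)) & d) = 00110011001000110011001100100011
  ((~d | ~a) & ((~b | (~e | c)) & d)) = 00110011001000110000000000000000
  ((~a & c) | ((~d | ~a) & ((~b | (~e | c)) & d))) = 00111111001011110000000000000000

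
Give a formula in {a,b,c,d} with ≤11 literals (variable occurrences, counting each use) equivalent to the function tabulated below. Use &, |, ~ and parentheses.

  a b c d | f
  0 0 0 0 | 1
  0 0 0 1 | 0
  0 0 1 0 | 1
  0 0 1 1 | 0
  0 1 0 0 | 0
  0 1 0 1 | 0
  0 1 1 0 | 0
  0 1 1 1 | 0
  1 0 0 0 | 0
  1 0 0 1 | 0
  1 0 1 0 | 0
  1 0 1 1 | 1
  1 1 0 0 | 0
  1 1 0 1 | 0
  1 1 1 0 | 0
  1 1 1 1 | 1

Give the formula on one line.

((~a | c) & ((a | (~d & ~b)) & (d | (~a | ~c))))

  ~a = 1111111100000000
  (~a | c) = 1111111100110011
  ~d = 1010101010101010
  ~b = 1111000011110000
  (~d & ~b) = 1010000010100000
  (a | (~d & ~b)) = 1010000011111111
  ~c = 1100110011001100
  (~a | ~c) = 1111111111001100
  (d | (~a | ~c)) = 1111111111011101
  ((a | (~d & ~b)) & (d | (~a | ~c))) = 1010000011011101
  ((~a | c) & ((a | (~d & ~b)) & (d | (~a | ~c)))) = 1010000000010001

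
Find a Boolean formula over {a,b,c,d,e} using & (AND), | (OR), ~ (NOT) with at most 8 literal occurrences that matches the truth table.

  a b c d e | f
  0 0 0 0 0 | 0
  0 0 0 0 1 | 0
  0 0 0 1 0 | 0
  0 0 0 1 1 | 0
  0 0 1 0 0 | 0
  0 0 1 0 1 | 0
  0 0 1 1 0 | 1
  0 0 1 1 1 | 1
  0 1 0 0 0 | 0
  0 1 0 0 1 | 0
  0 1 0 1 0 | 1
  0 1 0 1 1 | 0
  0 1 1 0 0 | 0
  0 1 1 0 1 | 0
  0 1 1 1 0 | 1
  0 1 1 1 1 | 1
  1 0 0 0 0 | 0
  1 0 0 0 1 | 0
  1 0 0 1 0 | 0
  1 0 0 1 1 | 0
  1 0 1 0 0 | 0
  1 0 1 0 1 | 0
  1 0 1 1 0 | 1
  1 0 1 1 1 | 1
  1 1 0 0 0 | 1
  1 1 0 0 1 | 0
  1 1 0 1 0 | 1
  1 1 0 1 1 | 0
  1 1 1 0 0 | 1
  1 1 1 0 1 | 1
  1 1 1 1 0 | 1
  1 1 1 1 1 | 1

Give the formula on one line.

  (b & a) = 00000000000000000000000011111111
  (d | (b & a)) = 00110011001100110011001111111111
  ~e = 10101010101010101010101010101010
  (~e | c) = 10101111101011111010111110101111
  ((d | (b & a)) & (~e | c)) = 00100011001000110010001110101111
  (c | b) = 00001111111111110000111111111111
  (((d | (b & a)) & (~e | c)) & (c | b)) = 00000011001000110000001110101111

(((d | (b & a)) & (~e | c)) & (c | b))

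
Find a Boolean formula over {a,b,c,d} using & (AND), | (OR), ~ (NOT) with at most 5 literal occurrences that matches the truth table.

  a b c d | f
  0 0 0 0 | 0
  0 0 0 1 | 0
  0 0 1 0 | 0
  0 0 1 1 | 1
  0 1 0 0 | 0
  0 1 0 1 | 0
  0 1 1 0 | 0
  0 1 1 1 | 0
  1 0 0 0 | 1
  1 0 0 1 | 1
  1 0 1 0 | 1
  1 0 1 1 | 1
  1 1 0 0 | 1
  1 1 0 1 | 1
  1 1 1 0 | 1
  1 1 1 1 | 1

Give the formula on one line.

(a | (((c | b) & d) & ~b))

  (c | b) = 0011111100111111
  ((c | b) & d) = 0001010100010101
  ~b = 1111000011110000
  (((c | b) & d) & ~b) = 0001000000010000
  (a | (((c | b) & d) & ~b)) = 0001000011111111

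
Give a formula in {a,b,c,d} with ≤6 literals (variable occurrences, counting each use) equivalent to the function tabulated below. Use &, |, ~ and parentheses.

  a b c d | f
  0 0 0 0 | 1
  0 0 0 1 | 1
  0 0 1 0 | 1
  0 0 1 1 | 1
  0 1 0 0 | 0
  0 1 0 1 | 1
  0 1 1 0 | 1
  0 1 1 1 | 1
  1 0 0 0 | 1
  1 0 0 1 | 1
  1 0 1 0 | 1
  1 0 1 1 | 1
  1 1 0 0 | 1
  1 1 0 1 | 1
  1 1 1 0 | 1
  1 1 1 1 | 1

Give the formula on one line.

(((c | ~b) | d) | a)

  ~b = 1111000011110000
  (c | ~b) = 1111001111110011
  ((c | ~b) | d) = 1111011111110111
  (((c | ~b) | d) | a) = 1111011111111111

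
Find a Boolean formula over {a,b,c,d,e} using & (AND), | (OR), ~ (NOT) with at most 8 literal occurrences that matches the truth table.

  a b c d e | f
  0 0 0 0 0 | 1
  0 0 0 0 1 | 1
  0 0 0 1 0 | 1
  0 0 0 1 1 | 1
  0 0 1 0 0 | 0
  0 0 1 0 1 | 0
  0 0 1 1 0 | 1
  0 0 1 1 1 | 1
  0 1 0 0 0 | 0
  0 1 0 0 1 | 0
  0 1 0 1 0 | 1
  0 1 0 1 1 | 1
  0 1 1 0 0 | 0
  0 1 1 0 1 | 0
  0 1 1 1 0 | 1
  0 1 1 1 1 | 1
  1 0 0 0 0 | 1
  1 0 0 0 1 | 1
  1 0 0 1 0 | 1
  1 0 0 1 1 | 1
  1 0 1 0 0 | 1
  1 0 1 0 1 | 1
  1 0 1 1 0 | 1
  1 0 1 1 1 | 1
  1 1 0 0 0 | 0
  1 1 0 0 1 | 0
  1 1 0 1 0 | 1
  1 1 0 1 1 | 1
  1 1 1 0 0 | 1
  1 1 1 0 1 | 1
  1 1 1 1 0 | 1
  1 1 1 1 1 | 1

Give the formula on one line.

(d | ((a | ~c) & (c | ~b)))

  ~c = 11110000111100001111000011110000
  (a | ~c) = 11110000111100001111111111111111
  ~b = 11111111000000001111111100000000
  (c | ~b) = 11111111000011111111111100001111
  ((a | ~c) & (c | ~b)) = 11110000000000001111111100001111
  (d | ((a | ~c) & (c | ~b))) = 11110011001100111111111100111111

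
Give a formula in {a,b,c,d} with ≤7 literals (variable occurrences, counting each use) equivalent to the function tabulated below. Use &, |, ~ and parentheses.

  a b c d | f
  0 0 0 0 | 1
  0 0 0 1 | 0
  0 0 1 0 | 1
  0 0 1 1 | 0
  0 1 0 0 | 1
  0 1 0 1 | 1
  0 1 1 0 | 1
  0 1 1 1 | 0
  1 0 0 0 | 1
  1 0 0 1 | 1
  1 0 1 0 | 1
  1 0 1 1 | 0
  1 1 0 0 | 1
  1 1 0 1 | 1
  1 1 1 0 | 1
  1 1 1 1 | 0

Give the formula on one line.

(((~d & ~b) | ((c | b) | a)) & (~c | ~d))

  ~d = 1010101010101010
  ~b = 1111000011110000
  (~d & ~b) = 1010000010100000
  (c | b) = 0011111100111111
  ((c | b) | a) = 0011111111111111
  ((~d & ~b) | ((c | b) | a)) = 1011111111111111
  ~c = 1100110011001100
  (~c | ~d) = 1110111011101110
  (((~d & ~b) | ((c | b) | a)) & (~c | ~d)) = 1010111011101110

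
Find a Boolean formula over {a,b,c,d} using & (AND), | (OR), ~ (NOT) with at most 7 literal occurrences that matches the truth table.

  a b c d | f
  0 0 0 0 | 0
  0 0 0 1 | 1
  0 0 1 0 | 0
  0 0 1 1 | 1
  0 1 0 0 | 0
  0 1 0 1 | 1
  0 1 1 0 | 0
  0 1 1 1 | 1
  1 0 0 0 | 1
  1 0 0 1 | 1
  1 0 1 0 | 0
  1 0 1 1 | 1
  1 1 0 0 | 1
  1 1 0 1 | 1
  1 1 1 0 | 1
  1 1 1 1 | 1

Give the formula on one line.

(d | ((b | ~c) & a))

  ~c = 1100110011001100
  (b | ~c) = 1100111111001111
  ((b | ~c) & a) = 0000000011001111
  (d | ((b | ~c) & a)) = 0101010111011111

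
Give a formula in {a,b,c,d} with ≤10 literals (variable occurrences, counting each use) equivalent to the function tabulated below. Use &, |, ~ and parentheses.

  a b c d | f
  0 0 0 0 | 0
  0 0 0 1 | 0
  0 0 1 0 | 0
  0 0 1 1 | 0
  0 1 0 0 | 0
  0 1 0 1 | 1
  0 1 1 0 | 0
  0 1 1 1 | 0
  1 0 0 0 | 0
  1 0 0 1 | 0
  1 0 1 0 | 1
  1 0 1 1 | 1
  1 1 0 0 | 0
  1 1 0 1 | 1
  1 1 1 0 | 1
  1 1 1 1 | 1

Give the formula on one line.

((~c & (d & b)) | (a & (c | (~a & ~b))))

  ~c = 1100110011001100
  (d & b) = 0000010100000101
  (~c & (d & b)) = 0000010000000100
  ~a = 1111111100000000
  ~b = 1111000011110000
  (~a & ~b) = 1111000000000000
  (c | (~a & ~b)) = 1111001100110011
  (a & (c | (~a & ~b))) = 0000000000110011
  ((~c & (d & b)) | (a & (c | (~a & ~b)))) = 0000010000110111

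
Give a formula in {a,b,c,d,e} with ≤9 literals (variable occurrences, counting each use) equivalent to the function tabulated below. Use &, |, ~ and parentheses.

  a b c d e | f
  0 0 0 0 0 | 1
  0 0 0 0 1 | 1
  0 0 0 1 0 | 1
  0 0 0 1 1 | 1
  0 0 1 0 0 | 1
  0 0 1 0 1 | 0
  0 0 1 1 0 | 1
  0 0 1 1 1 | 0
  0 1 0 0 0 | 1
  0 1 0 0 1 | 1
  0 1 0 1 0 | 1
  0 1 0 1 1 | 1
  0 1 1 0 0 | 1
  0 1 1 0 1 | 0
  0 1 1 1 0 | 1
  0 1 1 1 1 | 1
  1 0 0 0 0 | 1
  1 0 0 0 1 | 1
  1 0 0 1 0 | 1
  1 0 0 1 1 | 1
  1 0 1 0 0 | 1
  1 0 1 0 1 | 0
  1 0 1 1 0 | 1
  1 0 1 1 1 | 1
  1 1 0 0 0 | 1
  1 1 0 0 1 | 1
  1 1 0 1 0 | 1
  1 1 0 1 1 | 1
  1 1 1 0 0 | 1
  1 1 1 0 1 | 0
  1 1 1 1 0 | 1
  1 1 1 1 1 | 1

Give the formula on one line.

  ~c = 11110000111100001111000011110000
  ~b = 11111111000000001111111100000000
  (~c | ~b) = 11111111111100001111111111110000
  ~e = 10101010101010101010101010101010
  ((~c | ~b) & ~e) = 10101010101000001010101010100000
  (~e | d) = 10111011101110111011101110111011
  (b | a) = 00000000111111111111111111111111
  ((~e | d) & (b | a)) = 00000000101110111011101110111011
  (((~c | ~b) & ~e) | ((~e | d) & (b | a))) = 10101010101110111011101110111011
  ((((~c | ~b) & ~e) | ((~e | d) & (b | a))) | ~c) = 11111010111110111111101111111011

((((~c | ~b) & ~e) | ((~e | d) & (b | a))) | ~c)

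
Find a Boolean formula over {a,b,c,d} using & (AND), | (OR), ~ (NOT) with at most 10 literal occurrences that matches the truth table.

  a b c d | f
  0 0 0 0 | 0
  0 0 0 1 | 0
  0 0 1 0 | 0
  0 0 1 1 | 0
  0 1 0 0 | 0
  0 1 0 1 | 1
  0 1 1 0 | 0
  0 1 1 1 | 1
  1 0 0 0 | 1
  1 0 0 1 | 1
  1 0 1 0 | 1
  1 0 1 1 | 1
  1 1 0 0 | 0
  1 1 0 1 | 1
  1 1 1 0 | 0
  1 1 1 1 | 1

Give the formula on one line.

  (b | a) = 0000111111111111
  ~b = 1111000011110000
  ~c = 1100110011001100
  (d & ~c) = 0100010001000100
  (d & c) = 0001000100010001
  ((d & ~c) | (d & c)) = 0101010101010101
  (~b | ((d & ~c) | (d & c))) = 1111010111110101
  ((b | a) & (~b | ((d & ~c) | (d & c)))) = 0000010111110101

((b | a) & (~b | ((d & ~c) | (d & c))))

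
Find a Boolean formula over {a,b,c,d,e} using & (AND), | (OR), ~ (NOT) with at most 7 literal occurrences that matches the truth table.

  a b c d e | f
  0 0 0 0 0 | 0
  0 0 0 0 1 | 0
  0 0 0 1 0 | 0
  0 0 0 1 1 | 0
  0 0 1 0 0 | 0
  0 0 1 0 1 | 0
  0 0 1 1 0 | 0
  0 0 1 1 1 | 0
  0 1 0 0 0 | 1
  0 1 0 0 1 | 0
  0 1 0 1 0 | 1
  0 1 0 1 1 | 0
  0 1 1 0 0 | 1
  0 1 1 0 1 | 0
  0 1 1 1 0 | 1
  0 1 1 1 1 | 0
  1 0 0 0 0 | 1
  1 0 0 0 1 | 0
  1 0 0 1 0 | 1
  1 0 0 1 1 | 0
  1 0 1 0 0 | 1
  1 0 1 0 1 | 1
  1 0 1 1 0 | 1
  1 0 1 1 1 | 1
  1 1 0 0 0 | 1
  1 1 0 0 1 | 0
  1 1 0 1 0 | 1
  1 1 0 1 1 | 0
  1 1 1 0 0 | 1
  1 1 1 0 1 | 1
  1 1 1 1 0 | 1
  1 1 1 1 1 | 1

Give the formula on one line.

((c & (~c | a)) | ((b | (e | a)) & ~e))

  ~c = 11110000111100001111000011110000
  (~c | a) = 11110000111100001111111111111111
  (c & (~c | a)) = 00000000000000000000111100001111
  (e | a) = 01010101010101011111111111111111
  (b | (e | a)) = 01010101111111111111111111111111
  ~e = 10101010101010101010101010101010
  ((b | (e | a)) & ~e) = 00000000101010101010101010101010
  ((c & (~c | a)) | ((b | (e | a)) & ~e)) = 00000000101010101010111110101111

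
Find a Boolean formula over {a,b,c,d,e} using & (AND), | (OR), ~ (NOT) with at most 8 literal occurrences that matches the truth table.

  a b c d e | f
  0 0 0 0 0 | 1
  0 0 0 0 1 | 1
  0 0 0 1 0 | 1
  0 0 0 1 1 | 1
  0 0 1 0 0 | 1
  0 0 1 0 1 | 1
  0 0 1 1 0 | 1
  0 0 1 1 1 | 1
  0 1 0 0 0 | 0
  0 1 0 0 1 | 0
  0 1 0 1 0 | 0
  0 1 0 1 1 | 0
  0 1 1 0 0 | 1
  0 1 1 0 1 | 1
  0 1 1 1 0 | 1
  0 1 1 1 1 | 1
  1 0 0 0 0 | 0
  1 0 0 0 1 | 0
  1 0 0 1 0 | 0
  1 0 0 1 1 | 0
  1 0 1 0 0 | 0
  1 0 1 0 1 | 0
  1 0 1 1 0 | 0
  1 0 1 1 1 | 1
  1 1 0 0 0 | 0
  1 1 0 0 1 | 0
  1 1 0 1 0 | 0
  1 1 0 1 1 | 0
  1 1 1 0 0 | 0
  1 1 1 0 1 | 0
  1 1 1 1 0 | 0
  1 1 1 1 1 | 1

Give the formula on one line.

(((d & (a | e)) & (e & c)) | (~a & (~b | c)))

  (a | e) = 01010101010101011111111111111111
  (d & (a | e)) = 00010001000100010011001100110011
  (e & c) = 00000101000001010000010100000101
  ((d & (a | e)) & (e & c)) = 00000001000000010000000100000001
  ~a = 11111111111111110000000000000000
  ~b = 11111111000000001111111100000000
  (~b | c) = 11111111000011111111111100001111
  (~a & (~b | c)) = 11111111000011110000000000000000
  (((d & (a | e)) & (e & c)) | (~a & (~b | c))) = 11111111000011110000000100000001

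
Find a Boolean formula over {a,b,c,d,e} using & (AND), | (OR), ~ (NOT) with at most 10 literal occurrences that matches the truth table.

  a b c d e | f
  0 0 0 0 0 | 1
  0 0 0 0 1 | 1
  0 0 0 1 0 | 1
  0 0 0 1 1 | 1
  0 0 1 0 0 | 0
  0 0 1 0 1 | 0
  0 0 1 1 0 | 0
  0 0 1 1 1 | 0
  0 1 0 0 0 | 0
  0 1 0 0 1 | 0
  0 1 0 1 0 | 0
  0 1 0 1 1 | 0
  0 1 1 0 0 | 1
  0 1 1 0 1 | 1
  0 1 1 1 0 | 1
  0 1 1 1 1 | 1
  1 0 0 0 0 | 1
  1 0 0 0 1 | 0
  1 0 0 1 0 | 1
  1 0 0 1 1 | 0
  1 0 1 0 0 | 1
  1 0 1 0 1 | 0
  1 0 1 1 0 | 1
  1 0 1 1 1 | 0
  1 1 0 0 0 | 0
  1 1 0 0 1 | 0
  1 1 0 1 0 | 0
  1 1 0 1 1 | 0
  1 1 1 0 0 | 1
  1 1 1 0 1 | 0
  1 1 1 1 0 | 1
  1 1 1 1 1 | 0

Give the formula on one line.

  ~a = 11111111111111110000000000000000
  ~e = 10101010101010101010101010101010
  (~a | ~e) = 11111111111111111010101010101010
  (b | a) = 00000000111111111111111111111111
  (c & (b | a)) = 00000000000011110000111100001111
  ~c = 11110000111100001111000011110000
  ~b = 11111111000000001111111100000000
  (~c & ~b) = 11110000000000001111000000000000
  ((c & (b | a)) | (~c & ~b)) = 11110000000011111111111100001111
  ((~a | ~e) & ((c & (b | a)) | (~c & ~b))) = 11110000000011111010101000001010

((~a | ~e) & ((c & (b | a)) | (~c & ~b)))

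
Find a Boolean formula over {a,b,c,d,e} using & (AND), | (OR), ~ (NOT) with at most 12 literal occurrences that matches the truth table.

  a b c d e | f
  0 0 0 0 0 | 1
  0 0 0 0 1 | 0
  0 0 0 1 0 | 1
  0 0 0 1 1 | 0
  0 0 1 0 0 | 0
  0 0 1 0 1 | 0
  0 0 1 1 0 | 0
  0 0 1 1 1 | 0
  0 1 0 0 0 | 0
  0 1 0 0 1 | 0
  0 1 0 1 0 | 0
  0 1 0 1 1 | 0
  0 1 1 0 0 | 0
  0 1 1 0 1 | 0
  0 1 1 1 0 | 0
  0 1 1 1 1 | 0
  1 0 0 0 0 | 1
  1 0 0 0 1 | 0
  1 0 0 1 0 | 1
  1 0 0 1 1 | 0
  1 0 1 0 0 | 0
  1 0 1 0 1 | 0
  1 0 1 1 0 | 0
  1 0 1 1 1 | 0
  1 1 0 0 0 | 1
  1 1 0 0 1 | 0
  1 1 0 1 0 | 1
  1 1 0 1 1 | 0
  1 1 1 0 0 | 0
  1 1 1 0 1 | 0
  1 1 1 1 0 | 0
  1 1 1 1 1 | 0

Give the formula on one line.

  ~b = 11111111000000001111111100000000
  (~b | a) = 11111111000000001111111111111111
  ~e = 10101010101010101010101010101010
  (~b & ~e) = 10101010000000001010101000000000
  (b | (~b & ~e)) = 10101010111111111010101011111111
  ((b | (~b & ~e)) & c) = 00001010000011110000101000001111
  (((b | (~b & ~e)) & c) & d) = 00000010000000110000001000000011
  ((~b | a) | (((b | (~b & ~e)) & c) & d)) = 11111111000000111111111111111111
  ~c = 11110000111100001111000011110000
  (~e & ~c) = 10100000101000001010000010100000
  (((~b | a) | (((b | (~b & ~e)) & c) & d)) & (~e & ~c)) = 10100000000000001010000010100000

(((~b | a) | (((b | (~b & ~e)) & c) & d)) & (~e & ~c))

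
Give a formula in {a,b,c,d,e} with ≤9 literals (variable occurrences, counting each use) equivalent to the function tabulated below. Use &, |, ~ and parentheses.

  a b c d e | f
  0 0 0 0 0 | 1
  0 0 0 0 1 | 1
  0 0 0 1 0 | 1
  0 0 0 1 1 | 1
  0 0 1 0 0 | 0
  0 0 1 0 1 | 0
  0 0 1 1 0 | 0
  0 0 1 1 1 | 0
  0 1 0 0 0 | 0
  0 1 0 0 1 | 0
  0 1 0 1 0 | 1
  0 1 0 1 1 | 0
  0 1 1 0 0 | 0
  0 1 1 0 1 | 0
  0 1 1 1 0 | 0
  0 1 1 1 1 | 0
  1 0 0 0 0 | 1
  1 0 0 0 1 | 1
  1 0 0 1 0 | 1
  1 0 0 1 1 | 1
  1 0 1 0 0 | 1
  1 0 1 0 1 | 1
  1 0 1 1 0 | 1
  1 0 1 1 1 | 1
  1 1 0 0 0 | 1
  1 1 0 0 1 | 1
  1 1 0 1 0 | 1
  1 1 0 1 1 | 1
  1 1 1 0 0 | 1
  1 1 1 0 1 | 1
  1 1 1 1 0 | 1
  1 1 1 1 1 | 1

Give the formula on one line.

(((~b | ((~b | d) & ~e)) & ~c) | a)

  ~b = 11111111000000001111111100000000
  (~b | d) = 11111111001100111111111100110011
  ~e = 10101010101010101010101010101010
  ((~b | d) & ~e) = 10101010001000101010101000100010
  (~b | ((~b | d) & ~e)) = 11111111001000101111111100100010
  ~c = 11110000111100001111000011110000
  ((~b | ((~b | d) & ~e)) & ~c) = 11110000001000001111000000100000
  (((~b | ((~b | d) & ~e)) & ~c) | a) = 11110000001000001111111111111111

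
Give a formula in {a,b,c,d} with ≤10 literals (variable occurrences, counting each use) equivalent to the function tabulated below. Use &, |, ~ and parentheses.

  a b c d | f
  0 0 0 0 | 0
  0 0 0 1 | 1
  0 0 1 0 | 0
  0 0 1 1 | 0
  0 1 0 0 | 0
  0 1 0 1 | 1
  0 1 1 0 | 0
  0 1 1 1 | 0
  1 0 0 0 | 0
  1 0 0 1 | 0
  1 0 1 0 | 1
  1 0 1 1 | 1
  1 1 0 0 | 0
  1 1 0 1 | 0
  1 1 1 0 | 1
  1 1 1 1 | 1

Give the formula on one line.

  ~a = 1111111100000000
  (~a | c) = 1111111100110011
  ~c = 1100110011001100
  (~c & d) = 0100010001000100
  ~b = 1111000011110000
  (c | ~b) = 1111001111110011
  (a & (c | ~b)) = 0000000011110011
  ((~c & d) | (a & (c | ~b))) = 0100010011110111
  ((~a | c) & ((~c & d) | (a & (c | ~b)))) = 0100010000110011

((~a | c) & ((~c & d) | (a & (c | ~b))))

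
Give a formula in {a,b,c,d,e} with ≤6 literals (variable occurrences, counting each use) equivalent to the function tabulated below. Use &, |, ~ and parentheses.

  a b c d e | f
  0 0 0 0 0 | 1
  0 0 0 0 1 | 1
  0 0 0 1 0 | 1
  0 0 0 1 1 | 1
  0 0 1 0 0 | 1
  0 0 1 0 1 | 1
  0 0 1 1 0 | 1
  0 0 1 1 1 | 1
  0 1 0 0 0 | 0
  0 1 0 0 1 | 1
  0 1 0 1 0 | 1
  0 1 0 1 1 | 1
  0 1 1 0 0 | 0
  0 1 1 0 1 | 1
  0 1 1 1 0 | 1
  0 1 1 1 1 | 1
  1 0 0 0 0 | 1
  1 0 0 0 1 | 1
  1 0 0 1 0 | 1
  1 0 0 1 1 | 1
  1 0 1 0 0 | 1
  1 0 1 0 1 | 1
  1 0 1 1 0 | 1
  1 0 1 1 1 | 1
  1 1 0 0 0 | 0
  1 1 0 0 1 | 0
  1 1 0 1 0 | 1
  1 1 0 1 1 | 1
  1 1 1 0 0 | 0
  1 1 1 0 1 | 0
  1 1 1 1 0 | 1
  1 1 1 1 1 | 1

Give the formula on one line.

(d | ((~a & e) | ~b))

  ~a = 11111111111111110000000000000000
  (~a & e) = 01010101010101010000000000000000
  ~b = 11111111000000001111111100000000
  ((~a & e) | ~b) = 11111111010101011111111100000000
  (d | ((~a & e) | ~b)) = 11111111011101111111111100110011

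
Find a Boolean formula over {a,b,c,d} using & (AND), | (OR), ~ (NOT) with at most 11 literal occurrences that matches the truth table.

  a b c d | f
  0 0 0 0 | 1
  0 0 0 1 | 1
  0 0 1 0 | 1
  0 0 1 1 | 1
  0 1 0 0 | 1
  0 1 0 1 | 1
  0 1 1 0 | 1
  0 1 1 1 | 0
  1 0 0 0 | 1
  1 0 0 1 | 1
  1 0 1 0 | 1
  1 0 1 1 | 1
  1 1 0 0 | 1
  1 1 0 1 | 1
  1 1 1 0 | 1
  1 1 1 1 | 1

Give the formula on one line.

((~b | (~d | ~c)) | (((~c | d) | (~b | a)) & (~d | a)))

  ~b = 1111000011110000
  ~d = 1010101010101010
  ~c = 1100110011001100
  (~d | ~c) = 1110111011101110
  (~b | (~d | ~c)) = 1111111011111110
  (~c | d) = 1101110111011101
  (~b | a) = 1111000011111111
  ((~c | d) | (~b | a)) = 1111110111111111
  (~d | a) = 1010101011111111
  (((~c | d) | (~b | a)) & (~d | a)) = 1010100011111111
  ((~b | (~d | ~c)) | (((~c | d) | (~b | a)) & (~d | a))) = 1111111011111111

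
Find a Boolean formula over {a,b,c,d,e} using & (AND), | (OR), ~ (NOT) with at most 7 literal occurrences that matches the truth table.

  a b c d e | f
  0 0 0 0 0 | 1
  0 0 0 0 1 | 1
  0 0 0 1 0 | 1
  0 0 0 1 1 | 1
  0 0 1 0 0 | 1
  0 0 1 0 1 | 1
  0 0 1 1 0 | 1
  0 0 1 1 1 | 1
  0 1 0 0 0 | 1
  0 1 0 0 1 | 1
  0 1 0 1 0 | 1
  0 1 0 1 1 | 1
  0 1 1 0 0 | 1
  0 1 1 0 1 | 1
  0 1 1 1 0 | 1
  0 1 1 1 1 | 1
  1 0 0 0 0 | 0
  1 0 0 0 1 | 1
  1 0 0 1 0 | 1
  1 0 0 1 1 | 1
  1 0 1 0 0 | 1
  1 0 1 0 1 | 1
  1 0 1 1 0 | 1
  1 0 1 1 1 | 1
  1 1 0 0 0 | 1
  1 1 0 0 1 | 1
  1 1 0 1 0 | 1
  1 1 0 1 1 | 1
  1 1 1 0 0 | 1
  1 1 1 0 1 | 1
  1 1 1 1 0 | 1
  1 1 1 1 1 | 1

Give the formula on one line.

  ~a = 11111111111111110000000000000000
  (d & a) = 00000000000000000011001100110011
  (~a | (d & a)) = 11111111111111110011001100110011
  (c | b) = 00001111111111110000111111111111
  ((~a | (d & a)) | (c | b)) = 11111111111111110011111111111111
  (e | ~a) = 11111111111111110101010101010101
  (((~a | (d & a)) | (c | b)) | (e | ~a)) = 11111111111111110111111111111111

(((~a | (d & a)) | (c | b)) | (e | ~a))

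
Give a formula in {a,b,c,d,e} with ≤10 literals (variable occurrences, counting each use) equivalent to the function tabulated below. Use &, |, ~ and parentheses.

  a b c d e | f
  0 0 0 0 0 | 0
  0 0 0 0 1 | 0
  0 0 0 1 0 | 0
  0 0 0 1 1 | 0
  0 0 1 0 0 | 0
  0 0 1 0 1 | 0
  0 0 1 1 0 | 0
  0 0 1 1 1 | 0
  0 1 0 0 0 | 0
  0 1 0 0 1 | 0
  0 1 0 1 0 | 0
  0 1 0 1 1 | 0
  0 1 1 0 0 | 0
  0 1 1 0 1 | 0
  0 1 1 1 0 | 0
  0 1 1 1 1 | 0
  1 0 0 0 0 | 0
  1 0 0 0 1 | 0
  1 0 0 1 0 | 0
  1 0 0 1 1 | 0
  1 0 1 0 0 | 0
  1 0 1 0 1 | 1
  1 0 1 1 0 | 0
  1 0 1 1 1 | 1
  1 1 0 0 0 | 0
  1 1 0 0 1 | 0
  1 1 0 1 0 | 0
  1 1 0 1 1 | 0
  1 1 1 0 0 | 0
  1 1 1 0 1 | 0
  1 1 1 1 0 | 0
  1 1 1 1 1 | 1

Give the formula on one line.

  ~a = 11111111111111110000000000000000
  (~a | c) = 11111111111111110000111100001111
  ((~a | c) & a) = 00000000000000000000111100001111
  (b & d) = 00000000001100110000000000110011
  ~b = 11111111000000001111111100000000
  ((b & d) | ~b) = 11111111001100111111111100110011
  (((b & d) | ~b) | ~a) = 11111111111111111111111100110011
  ((((b & d) | ~b) | ~a) & e) = 01010101010101010101010100010001
  (((~a | c) & a) & ((((b & d) | ~b) | ~a) & e)) = 00000000000000000000010100000001

(((~a | c) & a) & ((((b & d) | ~b) | ~a) & e))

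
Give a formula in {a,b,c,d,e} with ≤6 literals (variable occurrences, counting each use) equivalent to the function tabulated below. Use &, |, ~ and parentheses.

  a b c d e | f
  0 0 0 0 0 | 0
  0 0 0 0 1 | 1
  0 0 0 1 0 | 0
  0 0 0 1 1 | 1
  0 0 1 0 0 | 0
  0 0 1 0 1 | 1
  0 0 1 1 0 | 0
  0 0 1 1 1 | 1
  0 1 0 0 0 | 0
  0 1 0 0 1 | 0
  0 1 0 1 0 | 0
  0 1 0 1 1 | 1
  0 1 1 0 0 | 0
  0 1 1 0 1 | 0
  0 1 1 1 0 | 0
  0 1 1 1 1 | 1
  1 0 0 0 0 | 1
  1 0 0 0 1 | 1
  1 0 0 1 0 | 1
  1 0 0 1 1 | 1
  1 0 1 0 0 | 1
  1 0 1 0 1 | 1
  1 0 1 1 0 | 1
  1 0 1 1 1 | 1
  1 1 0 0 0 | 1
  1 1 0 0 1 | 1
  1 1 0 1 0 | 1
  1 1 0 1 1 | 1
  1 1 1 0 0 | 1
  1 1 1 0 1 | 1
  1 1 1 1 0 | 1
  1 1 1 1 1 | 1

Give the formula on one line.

(a | ((~b | d) & e))

  ~b = 11111111000000001111111100000000
  (~b | d) = 11111111001100111111111100110011
  ((~b | d) & e) = 01010101000100010101010100010001
  (a | ((~b | d) & e)) = 01010101000100011111111111111111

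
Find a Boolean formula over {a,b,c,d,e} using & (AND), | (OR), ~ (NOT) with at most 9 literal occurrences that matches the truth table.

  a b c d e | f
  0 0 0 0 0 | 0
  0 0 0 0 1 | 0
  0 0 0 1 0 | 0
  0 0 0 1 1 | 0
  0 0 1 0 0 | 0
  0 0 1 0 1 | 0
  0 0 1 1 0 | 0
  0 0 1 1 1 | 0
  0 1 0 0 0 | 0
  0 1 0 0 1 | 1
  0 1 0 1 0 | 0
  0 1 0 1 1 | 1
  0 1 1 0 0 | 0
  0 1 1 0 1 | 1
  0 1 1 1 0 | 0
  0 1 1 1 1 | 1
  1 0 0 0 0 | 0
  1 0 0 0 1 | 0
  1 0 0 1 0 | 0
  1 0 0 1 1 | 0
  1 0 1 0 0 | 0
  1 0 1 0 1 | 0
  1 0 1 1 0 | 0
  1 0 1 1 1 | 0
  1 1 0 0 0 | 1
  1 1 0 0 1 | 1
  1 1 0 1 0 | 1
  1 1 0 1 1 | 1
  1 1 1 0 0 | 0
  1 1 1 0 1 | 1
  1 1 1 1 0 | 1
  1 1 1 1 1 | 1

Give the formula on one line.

  ~e = 10101010101010101010101010101010
  ~c = 11110000111100001111000011110000
  (d | ~c) = 11110011111100111111001111110011
  (e | a) = 01010101010101011111111111111111
  ((d | ~c) & (e | a)) = 01010001010100011111001111110011
  (~e & ((d | ~c) & (e | a))) = 00000000000000001010001010100010
  ((~e & ((d | ~c) & (e | a))) | e) = 01010101010101011111011111110111
  (b & ((~e & ((d | ~c) & (e | a))) | e)) = 00000000010101010000000011110111

(b & ((~e & ((d | ~c) & (e | a))) | e))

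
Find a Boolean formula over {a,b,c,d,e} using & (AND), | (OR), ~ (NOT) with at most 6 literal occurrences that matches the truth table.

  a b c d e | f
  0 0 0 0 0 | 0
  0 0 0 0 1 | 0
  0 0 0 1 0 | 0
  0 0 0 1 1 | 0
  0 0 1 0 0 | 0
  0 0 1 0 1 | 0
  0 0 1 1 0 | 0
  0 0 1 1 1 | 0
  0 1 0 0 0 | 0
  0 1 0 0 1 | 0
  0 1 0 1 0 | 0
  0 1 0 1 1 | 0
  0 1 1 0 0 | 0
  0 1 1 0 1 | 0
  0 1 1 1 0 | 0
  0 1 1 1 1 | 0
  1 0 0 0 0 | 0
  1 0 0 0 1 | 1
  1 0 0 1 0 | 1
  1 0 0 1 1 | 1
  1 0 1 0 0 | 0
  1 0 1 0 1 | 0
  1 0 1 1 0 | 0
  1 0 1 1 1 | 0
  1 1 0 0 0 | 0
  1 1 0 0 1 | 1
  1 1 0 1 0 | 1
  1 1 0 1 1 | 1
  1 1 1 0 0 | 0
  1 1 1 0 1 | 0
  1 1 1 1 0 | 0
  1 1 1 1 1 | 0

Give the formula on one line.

((a & (e | d)) & ~c)

  (e | d) = 01110111011101110111011101110111
  (a & (e | d)) = 00000000000000000111011101110111
  ~c = 11110000111100001111000011110000
  ((a & (e | d)) & ~c) = 00000000000000000111000001110000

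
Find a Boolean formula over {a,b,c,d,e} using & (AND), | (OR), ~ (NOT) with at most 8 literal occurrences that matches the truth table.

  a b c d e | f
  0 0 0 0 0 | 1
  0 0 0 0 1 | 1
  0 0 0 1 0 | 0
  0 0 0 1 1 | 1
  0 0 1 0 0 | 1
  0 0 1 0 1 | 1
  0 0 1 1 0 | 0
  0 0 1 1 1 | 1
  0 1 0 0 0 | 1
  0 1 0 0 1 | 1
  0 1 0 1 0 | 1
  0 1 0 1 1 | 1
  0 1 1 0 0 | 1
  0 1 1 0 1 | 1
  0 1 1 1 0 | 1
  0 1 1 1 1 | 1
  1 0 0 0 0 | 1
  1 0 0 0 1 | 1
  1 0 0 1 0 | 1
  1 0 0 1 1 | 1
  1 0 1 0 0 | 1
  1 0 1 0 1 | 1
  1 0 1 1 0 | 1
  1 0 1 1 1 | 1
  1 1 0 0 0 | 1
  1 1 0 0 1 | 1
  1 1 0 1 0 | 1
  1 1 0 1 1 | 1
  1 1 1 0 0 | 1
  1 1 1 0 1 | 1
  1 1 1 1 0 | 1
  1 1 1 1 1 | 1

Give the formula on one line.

  ~d = 11001100110011001100110011001100
  (~d | e) = 11011101110111011101110111011101
  (d & b) = 00000000001100110000000000110011
  ((~d | e) | (d & b)) = 11011101111111111101110111111111
  (a | ((~d | e) | (d & b))) = 11011101111111111111111111111111

(a | ((~d | e) | (d & b)))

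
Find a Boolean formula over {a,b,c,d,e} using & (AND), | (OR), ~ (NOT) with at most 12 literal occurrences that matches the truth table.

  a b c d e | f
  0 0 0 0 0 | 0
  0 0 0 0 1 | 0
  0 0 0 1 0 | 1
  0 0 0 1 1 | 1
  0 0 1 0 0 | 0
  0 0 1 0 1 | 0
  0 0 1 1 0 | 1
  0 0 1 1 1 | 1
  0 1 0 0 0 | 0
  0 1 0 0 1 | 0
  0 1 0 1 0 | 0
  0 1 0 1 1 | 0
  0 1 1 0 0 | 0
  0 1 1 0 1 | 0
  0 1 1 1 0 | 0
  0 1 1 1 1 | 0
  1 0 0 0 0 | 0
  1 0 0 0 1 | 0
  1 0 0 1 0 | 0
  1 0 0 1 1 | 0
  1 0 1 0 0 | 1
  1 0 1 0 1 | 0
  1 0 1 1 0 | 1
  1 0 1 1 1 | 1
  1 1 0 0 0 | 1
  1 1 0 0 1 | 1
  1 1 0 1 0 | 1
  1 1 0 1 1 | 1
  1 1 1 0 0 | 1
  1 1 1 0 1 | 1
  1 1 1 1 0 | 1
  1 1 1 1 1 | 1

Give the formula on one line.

  (a & c) = 00000000000000000000111100001111
  ~e = 10101010101010101010101010101010
  ((a & c) & ~e) = 00000000000000000000101000001010
  ~a = 11111111111111110000000000000000
  (~a | c) = 11111111111111110000111100001111
  (d & (~a | c)) = 00110011001100110000001100000011
  (((a & c) & ~e) | (d & (~a | c))) = 00110011001100110000101100001011
  (b | (((a & c) & ~e) | (d & (~a | c)))) = 00110011111111110000101111111111
  ~b = 11111111000000001111111100000000
  (a | ~b) = 11111111000000001111111111111111
  ((b | (((a & c) & ~e) | (d & (~a | c)))) & (a | ~b)) = 00110011000000000000101111111111

((b | (((a & c) & ~e) | (d & (~a | c)))) & (a | ~b))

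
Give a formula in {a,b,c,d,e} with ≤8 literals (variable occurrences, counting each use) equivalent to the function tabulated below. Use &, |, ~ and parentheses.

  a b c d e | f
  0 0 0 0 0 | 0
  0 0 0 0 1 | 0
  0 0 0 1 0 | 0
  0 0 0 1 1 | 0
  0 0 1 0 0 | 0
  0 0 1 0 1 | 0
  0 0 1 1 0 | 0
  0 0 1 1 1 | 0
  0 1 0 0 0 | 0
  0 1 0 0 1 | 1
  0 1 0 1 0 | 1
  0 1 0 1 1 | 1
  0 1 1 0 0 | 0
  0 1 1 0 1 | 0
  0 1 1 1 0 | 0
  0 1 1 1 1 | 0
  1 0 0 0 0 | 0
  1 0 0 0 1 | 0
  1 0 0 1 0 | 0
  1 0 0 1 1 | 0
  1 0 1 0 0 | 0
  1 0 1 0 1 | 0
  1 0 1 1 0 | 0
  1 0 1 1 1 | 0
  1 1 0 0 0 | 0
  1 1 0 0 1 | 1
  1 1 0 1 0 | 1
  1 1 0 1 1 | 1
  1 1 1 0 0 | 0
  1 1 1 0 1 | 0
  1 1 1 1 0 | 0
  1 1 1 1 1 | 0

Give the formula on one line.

(((b | ~e) & ~c) & (((c | (~d & e)) | d) & b))

  ~e = 10101010101010101010101010101010
  (b | ~e) = 10101010111111111010101011111111
  ~c = 11110000111100001111000011110000
  ((b | ~e) & ~c) = 10100000111100001010000011110000
  ~d = 11001100110011001100110011001100
  (~d & e) = 01000100010001000100010001000100
  (c | (~d & e)) = 01001111010011110100111101001111
  ((c | (~d & e)) | d) = 01111111011111110111111101111111
  (((c | (~d & e)) | d) & b) = 00000000011111110000000001111111
  (((b | ~e) & ~c) & (((c | (~d & e)) | d) & b)) = 00000000011100000000000001110000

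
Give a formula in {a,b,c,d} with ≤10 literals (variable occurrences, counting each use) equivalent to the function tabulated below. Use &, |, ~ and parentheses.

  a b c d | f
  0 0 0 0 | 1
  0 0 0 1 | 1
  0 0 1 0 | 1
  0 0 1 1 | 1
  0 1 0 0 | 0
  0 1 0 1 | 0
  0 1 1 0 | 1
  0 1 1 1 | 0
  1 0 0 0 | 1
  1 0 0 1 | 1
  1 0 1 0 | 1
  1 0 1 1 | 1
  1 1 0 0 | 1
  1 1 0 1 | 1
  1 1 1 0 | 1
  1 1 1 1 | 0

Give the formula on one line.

(((c & ~d) | ~b) | (~b | (a & (~c | ~b))))

  ~d = 1010101010101010
  (c & ~d) = 0010001000100010
  ~b = 1111000011110000
  ((c & ~d) | ~b) = 1111001011110010
  ~c = 1100110011001100
  (~c | ~b) = 1111110011111100
  (a & (~c | ~b)) = 0000000011111100
  (~b | (a & (~c | ~b))) = 1111000011111100
  (((c & ~d) | ~b) | (~b | (a & (~c | ~b)))) = 1111001011111110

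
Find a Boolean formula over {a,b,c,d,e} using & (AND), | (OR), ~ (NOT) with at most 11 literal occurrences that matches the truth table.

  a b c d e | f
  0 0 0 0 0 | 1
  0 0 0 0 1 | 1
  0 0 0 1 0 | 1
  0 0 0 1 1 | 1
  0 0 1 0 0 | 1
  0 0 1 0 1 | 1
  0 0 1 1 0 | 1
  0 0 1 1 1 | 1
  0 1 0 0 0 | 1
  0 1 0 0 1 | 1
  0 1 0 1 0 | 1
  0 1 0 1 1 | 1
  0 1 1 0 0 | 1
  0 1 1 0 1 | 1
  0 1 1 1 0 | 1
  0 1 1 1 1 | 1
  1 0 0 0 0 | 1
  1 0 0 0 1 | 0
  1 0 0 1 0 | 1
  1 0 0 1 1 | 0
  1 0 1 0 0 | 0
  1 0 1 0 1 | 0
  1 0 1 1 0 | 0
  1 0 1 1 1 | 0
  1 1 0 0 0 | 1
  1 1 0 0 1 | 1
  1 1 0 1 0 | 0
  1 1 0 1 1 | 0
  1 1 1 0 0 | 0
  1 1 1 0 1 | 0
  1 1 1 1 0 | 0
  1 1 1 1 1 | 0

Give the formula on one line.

(((a & (b | ~e)) & (~b & ~c)) | (~a | ((~c & ~d) & b)))

  ~e = 10101010101010101010101010101010
  (b | ~e) = 10101010111111111010101011111111
  (a & (b | ~e)) = 00000000000000001010101011111111
  ~b = 11111111000000001111111100000000
  ~c = 11110000111100001111000011110000
  (~b & ~c) = 11110000000000001111000000000000
  ((a & (b | ~e)) & (~b & ~c)) = 00000000000000001010000000000000
  ~a = 11111111111111110000000000000000
  ~d = 11001100110011001100110011001100
  (~c & ~d) = 11000000110000001100000011000000
  ((~c & ~d) & b) = 00000000110000000000000011000000
  (~a | ((~c & ~d) & b)) = 11111111111111110000000011000000
  (((a & (b | ~e)) & (~b & ~c)) | (~a | ((~c & ~d) & b))) = 11111111111111111010000011000000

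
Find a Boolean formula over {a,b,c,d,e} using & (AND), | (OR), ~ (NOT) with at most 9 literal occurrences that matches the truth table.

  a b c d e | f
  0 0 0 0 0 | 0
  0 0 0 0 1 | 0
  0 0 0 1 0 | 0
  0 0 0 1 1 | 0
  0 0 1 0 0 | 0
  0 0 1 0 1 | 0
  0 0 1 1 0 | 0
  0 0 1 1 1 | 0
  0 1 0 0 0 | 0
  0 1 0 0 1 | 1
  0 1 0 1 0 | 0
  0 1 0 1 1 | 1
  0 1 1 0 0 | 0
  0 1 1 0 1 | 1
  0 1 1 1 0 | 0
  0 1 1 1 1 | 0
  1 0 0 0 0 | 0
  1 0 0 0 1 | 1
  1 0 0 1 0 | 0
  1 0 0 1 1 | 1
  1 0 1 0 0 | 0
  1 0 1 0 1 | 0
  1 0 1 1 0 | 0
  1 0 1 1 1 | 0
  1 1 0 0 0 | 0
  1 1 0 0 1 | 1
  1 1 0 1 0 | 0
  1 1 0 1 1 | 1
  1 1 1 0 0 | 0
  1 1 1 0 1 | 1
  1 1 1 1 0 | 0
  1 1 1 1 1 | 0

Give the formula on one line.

(e & ((a | b) & ((b & (~d & (a | e))) | (~c & e))))

  (a | b) = 00000000111111111111111111111111
  ~d = 11001100110011001100110011001100
  (a | e) = 01010101010101011111111111111111
  (~d & (a | e)) = 01000100010001001100110011001100
  (b & (~d & (a | e))) = 00000000010001000000000011001100
  ~c = 11110000111100001111000011110000
  (~c & e) = 01010000010100000101000001010000
  ((b & (~d & (a | e))) | (~c & e)) = 01010000010101000101000011011100
  ((a | b) & ((b & (~d & (a | e))) | (~c & e))) = 00000000010101000101000011011100
  (e & ((a | b) & ((b & (~d & (a | e))) | (~c & e)))) = 00000000010101000101000001010100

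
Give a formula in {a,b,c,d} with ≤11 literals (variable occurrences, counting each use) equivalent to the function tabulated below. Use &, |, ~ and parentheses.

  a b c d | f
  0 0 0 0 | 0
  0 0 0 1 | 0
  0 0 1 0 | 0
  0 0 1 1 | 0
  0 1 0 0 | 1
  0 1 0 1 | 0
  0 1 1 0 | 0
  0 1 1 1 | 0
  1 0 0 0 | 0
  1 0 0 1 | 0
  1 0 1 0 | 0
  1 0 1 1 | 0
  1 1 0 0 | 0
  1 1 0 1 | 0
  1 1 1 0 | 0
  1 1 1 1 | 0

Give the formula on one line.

  ~d = 1010101010101010
  (~d & b) = 0000101000001010
  (c | d) = 0111011101110111
  ~a = 1111111100000000
  (~a | c) = 1111111100110011
  ((c | d) | (~a | c)) = 1111111101110111
  ((~d & b) & ((c | d) | (~a | c))) = 0000101000000010
  ~c = 1100110011001100
  (d & a) = 0000000001010101
  (~c | (d & a)) = 1100110011011101
  (((~d & b) & ((c | d) | (~a | c))) & (~c | (d & a))) = 0000100000000000

(((~d & b) & ((c | d) | (~a | c))) & (~c | (d & a)))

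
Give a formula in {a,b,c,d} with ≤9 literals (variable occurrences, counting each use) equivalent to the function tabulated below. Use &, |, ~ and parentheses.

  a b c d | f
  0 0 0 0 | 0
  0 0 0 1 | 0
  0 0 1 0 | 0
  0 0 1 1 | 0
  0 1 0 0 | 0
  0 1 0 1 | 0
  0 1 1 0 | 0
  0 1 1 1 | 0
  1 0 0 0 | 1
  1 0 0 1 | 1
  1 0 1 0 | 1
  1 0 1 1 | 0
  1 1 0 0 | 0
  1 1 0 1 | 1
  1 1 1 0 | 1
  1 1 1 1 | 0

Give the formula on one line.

(((~c | ~d) & (d | a)) & (((d | c) | (~d & ~b)) & a))

  ~c = 1100110011001100
  ~d = 1010101010101010
  (~c | ~d) = 1110111011101110
  (d | a) = 0101010111111111
  ((~c | ~d) & (d | a)) = 0100010011101110
  (d | c) = 0111011101110111
  ~b = 1111000011110000
  (~d & ~b) = 1010000010100000
  ((d | c) | (~d & ~b)) = 1111011111110111
  (((d | c) | (~d & ~b)) & a) = 0000000011110111
  (((~c | ~d) & (d | a)) & (((d | c) | (~d & ~b)) & a)) = 0000000011100110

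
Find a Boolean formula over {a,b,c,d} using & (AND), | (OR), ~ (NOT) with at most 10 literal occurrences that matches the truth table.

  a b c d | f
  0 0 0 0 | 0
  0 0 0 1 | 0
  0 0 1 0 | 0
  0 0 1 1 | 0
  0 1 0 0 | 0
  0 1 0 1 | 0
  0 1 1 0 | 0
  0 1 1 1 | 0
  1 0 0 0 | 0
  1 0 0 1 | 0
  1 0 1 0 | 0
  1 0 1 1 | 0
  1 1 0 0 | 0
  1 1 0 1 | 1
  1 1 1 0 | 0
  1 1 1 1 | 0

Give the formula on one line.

(((a & b) & (d & (b | a))) & (~c & d))

  (a & b) = 0000000000001111
  (b | a) = 0000111111111111
  (d & (b | a)) = 0000010101010101
  ((a & b) & (d & (b | a))) = 0000000000000101
  ~c = 1100110011001100
  (~c & d) = 0100010001000100
  (((a & b) & (d & (b | a))) & (~c & d)) = 0000000000000100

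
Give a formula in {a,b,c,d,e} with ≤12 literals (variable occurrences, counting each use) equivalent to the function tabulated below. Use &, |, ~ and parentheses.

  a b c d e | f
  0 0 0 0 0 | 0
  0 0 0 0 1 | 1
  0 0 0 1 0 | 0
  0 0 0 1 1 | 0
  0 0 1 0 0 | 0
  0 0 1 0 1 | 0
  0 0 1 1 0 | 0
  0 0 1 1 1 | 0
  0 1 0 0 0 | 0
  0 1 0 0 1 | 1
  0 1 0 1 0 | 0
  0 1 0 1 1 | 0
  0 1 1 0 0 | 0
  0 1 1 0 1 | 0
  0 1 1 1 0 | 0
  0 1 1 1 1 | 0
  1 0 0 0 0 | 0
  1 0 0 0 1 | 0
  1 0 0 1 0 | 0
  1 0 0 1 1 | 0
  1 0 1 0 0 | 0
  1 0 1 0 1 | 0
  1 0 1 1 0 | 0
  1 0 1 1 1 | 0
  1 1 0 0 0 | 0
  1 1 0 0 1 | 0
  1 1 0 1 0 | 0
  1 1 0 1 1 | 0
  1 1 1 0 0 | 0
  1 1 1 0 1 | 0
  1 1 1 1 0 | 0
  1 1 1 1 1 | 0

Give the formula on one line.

  ~c = 11110000111100001111000011110000
  ~e = 10101010101010101010101010101010
  (~e & c) = 00001010000010100000101000001010
  (~c | (~e & c)) = 11111010111110101111101011111010
  ~d = 11001100110011001100110011001100
  ~a = 11111111111111110000000000000000
  (~d | ~a) = 11111111111111111100110011001100
  ((~c | (~e & c)) & (~d | ~a)) = 11111010111110101100100011001000
  (~d | a) = 11001100110011001111111111111111
  ((~d | a) & e) = 01000100010001000101010101010101
  (((~d | a) & e) & ~a) = 01000100010001000000000000000000
  (((~c | (~e & c)) & (~d | ~a)) & (((~d | a) & e) & ~a)) = 01000000010000000000000000000000

(((~c | (~e & c)) & (~d | ~a)) & (((~d | a) & e) & ~a))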